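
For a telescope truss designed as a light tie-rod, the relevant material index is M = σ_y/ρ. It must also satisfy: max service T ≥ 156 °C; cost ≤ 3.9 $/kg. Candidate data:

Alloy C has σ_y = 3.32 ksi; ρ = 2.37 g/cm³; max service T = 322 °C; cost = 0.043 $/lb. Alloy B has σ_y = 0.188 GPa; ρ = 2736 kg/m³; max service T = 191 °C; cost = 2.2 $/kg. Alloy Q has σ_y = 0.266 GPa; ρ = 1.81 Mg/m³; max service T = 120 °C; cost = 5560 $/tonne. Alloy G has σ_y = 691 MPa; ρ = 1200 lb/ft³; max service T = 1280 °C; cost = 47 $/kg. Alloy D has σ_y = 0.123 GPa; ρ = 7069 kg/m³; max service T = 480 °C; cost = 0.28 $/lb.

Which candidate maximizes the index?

Screen on constraints: max service T ≥ 156 °C; cost ≤ 3.9 $/kg. Survivors: alloy C, alloy B, alloy D.
In SI units:
  alloy C: σ_y = 22.89 MPa, ρ = 2370 kg/m³
  alloy B: σ_y = 188.0 MPa, ρ = 2736 kg/m³
  alloy D: σ_y = 123.0 MPa, ρ = 7069 kg/m³
  alloy B: M = 68.7 kN·m/kg
  alloy D: M = 17.4 kN·m/kg
  alloy C: M = 9.66 kN·m/kg
Alloy B ranks first.

alloy B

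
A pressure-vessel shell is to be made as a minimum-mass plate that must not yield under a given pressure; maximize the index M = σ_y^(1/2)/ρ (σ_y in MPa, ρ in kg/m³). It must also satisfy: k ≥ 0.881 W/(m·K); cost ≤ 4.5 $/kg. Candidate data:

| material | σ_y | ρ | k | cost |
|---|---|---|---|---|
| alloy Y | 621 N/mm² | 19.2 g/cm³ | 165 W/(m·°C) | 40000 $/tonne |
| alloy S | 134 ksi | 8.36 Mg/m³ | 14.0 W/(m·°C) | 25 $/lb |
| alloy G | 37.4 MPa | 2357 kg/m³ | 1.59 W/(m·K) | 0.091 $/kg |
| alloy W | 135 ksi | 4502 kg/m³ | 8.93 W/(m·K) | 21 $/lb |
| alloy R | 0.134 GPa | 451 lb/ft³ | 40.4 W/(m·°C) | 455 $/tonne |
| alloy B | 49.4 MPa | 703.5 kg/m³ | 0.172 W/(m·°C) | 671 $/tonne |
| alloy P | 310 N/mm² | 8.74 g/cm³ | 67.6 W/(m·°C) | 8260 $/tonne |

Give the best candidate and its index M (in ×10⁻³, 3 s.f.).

alloy G, M = 2.59×10⁻³

Screen on constraints: k ≥ 0.881 W/(m·K); cost ≤ 4.5 $/kg. Survivors: alloy G, alloy R.
Normalizing units and computing the index:
  alloy G: σ_y = 37.40 MPa, ρ = 2357 kg/m³
  alloy R: σ_y = 134.0 MPa, ρ = 7224 kg/m³
  alloy G: M = 2.59×10⁻³
  alloy R: M = 1.60×10⁻³
Alloy G ranks first.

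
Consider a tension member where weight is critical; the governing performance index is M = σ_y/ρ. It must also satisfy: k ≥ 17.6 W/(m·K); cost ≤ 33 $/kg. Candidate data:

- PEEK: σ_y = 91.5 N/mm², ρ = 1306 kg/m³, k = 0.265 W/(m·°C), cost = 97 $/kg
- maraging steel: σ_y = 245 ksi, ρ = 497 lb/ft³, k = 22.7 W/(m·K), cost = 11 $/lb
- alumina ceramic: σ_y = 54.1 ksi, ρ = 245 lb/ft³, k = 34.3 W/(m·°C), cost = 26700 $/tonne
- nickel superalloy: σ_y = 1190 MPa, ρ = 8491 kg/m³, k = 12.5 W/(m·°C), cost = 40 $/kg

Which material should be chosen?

maraging steel

Screen on constraints: k ≥ 17.6 W/(m·K); cost ≤ 33 $/kg. Survivors: maraging steel, alumina ceramic.
Normalizing units and computing the index:
  maraging steel: σ_y = 1689 MPa, ρ = 7961 kg/m³
  alumina ceramic: σ_y = 373.0 MPa, ρ = 3925 kg/m³
  maraging steel: M = 212 kN·m/kg
  alumina ceramic: M = 95.0 kN·m/kg
Maraging steel ranks first.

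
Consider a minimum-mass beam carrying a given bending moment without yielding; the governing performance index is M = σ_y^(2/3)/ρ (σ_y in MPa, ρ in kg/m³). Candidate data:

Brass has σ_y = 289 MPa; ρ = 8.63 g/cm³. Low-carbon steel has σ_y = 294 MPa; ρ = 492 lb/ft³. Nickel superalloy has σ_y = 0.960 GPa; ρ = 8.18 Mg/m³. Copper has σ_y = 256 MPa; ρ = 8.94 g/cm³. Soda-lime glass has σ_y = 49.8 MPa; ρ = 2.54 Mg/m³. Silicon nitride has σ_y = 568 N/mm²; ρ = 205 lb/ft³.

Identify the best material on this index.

Convert each candidate to consistent units, then evaluate M:
  brass: σ_y = 289.0 MPa, ρ = 8630 kg/m³
  low-carbon steel: σ_y = 294.0 MPa, ρ = 7881 kg/m³
  nickel superalloy: σ_y = 960.0 MPa, ρ = 8180 kg/m³
  copper: σ_y = 256.0 MPa, ρ = 8940 kg/m³
  soda-lime glass: σ_y = 49.80 MPa, ρ = 2540 kg/m³
  silicon nitride: σ_y = 568.0 MPa, ρ = 3284 kg/m³
  silicon nitride: M = 20.9×10⁻³
  nickel superalloy: M = 11.9×10⁻³
  low-carbon steel: M = 5.61×10⁻³
  soda-lime glass: M = 5.33×10⁻³
  brass: M = 5.07×10⁻³
  copper: M = 4.51×10⁻³
Silicon nitride has the largest M.

silicon nitride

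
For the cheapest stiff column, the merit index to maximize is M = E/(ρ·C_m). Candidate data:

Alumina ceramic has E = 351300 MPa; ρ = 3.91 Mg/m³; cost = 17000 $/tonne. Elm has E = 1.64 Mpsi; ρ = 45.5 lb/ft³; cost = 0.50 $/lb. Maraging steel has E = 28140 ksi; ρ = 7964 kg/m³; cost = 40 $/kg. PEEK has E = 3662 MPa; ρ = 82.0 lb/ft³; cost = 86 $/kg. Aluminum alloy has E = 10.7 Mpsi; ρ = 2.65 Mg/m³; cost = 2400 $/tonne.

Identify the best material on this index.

Convert each candidate to consistent units, then evaluate M:
  alumina ceramic: E = 351.3 GPa, ρ = 3910 kg/m³, cost = 17.00 $/kg
  elm: E = 11.31 GPa, ρ = 728.8 kg/m³, cost = 1.102 $/kg
  maraging steel: E = 194.0 GPa, ρ = 7964 kg/m³, cost = 40.00 $/kg
  PEEK: E = 3.662 GPa, ρ = 1314 kg/m³, cost = 86.00 $/kg
  aluminum alloy: E = 73.77 GPa, ρ = 2650 kg/m³, cost = 2.400 $/kg
  elm: M = 14.1 MN·m per $
  aluminum alloy: M = 11.6 MN·m per $
  alumina ceramic: M = 5.29 MN·m per $
  maraging steel: M = 0.609 MN·m per $
  PEEK: M = 0.0324 MN·m per $
Highest index: elm.

elm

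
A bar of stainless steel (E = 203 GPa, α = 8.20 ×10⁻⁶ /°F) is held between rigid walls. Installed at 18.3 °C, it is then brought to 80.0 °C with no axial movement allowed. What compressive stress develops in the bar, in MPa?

185 MPa

α = 8.20×10⁻⁶/°F × 9/5 = 14.8×10⁻⁶/K.
ΔT = 61.70 K. Constrained thermal stress σ = E·α·ΔT = 203.0×10³ MPa × 14.8×10⁻⁶ × 61.70 = 185 MPa (compressive).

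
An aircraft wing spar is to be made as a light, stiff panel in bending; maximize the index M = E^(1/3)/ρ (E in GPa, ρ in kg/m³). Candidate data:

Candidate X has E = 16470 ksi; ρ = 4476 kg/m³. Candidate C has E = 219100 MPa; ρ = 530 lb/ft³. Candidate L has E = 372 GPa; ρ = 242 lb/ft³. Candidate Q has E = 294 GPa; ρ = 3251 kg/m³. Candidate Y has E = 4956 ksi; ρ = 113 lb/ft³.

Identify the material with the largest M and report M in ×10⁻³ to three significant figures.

candidate Q, M = 2.05×10⁻³

Normalizing units and computing the index:
  candidate X: E = 113.6 GPa, ρ = 4476 kg/m³
  candidate C: E = 219.1 GPa, ρ = 8490 kg/m³
  candidate L: E = 372.0 GPa, ρ = 3876 kg/m³
  candidate Q: E = 294.0 GPa, ρ = 3251 kg/m³
  candidate Y: E = 34.17 GPa, ρ = 1810 kg/m³
  candidate Q: M = 2.05×10⁻³
  candidate L: M = 1.86×10⁻³
  candidate Y: M = 1.79×10⁻³
  candidate X: M = 1.08×10⁻³
  candidate C: M = 0.710×10⁻³
Highest index: candidate Q.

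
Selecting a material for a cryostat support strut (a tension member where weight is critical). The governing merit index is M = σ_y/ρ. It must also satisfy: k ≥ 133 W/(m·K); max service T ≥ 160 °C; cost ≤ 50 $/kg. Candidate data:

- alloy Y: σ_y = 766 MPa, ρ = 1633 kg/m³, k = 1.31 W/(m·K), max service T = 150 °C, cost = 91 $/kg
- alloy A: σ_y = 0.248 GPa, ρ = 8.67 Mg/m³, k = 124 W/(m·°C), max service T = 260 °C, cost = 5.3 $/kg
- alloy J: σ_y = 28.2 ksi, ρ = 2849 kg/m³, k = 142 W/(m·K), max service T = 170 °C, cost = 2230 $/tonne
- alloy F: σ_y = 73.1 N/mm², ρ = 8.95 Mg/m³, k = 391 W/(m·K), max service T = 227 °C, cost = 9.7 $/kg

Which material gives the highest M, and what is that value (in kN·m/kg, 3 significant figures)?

Screen on constraints: k ≥ 133 W/(m·K); max service T ≥ 160 °C; cost ≤ 50 $/kg. Survivors: alloy J, alloy F.
In SI units:
  alloy J: σ_y = 194.4 MPa, ρ = 2849 kg/m³
  alloy F: σ_y = 73.10 MPa, ρ = 8950 kg/m³
  alloy J: M = 68.2 kN·m/kg
  alloy F: M = 8.17 kN·m/kg
The maximum is for alloy J.

alloy J, M = 68.2 kN·m/kg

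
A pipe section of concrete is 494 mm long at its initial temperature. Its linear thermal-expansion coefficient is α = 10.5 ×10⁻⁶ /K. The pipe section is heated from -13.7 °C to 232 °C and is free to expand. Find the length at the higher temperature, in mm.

495.27 mm

ΔT = 232 − (-13.7) = 245.7 K.
ΔL = α·L₀·ΔT = 10.5×10⁻⁶ × 494 mm × 245.7 K = 1.27 mm.
L = L₀ + ΔL = 494 + 1.27 = 495.27 mm.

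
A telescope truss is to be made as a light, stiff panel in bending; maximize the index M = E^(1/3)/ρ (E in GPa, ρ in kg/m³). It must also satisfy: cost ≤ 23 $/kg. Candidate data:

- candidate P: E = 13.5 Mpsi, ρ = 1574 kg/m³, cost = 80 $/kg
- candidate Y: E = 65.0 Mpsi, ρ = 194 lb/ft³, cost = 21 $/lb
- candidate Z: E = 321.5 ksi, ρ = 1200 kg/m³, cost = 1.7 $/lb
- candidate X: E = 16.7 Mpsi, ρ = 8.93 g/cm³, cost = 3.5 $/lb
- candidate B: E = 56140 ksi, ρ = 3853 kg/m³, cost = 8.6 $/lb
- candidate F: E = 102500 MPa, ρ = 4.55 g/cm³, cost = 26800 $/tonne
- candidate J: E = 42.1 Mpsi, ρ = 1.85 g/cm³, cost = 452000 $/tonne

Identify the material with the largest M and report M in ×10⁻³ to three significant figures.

Screen on constraints: cost ≤ 23 $/kg. Survivors: candidate Z, candidate X, candidate B.
After converting to SI:
  candidate Z: E = 2.217 GPa, ρ = 1200 kg/m³
  candidate X: E = 115.1 GPa, ρ = 8930 kg/m³
  candidate B: E = 387.1 GPa, ρ = 3853 kg/m³
  candidate B: M = 1.89×10⁻³
  candidate Z: M = 1.09×10⁻³
  candidate X: M = 0.545×10⁻³
Highest index: candidate B.

candidate B, M = 1.89×10⁻³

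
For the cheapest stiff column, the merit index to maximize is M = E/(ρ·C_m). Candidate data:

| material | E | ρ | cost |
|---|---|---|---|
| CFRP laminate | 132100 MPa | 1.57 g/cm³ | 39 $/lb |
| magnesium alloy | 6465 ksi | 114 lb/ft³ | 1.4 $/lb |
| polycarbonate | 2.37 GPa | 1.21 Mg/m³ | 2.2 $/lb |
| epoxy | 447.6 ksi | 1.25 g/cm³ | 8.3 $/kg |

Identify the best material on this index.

Putting every candidate on a common basis:
  CFRP laminate: E = 132.1 GPa, ρ = 1570 kg/m³, cost = 85.98 $/kg
  magnesium alloy: E = 44.57 GPa, ρ = 1826 kg/m³, cost = 3.086 $/kg
  polycarbonate: E = 2.370 GPa, ρ = 1210 kg/m³, cost = 4.850 $/kg
  epoxy: E = 3.086 GPa, ρ = 1250 kg/m³, cost = 8.300 $/kg
  magnesium alloy: M = 7.91 MN·m per $
  CFRP laminate: M = 0.979 MN·m per $
  polycarbonate: M = 0.404 MN·m per $
  epoxy: M = 0.297 MN·m per $
Highest index: magnesium alloy.

magnesium alloy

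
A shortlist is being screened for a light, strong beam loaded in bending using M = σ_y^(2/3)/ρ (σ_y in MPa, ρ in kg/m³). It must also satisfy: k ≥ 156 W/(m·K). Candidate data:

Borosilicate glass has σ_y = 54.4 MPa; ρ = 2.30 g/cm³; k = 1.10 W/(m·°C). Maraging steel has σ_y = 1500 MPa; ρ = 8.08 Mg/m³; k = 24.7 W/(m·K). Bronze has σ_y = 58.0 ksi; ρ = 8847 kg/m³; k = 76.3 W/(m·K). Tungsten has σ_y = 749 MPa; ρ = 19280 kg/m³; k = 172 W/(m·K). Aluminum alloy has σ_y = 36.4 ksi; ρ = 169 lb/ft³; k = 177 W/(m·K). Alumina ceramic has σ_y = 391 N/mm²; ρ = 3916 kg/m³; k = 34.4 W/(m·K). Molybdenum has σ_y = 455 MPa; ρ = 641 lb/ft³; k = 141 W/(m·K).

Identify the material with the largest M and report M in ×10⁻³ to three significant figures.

aluminum alloy, M = 14.7×10⁻³

Screen on constraints: k ≥ 156 W/(m·K). Survivors: tungsten, aluminum alloy.
After converting to SI:
  tungsten: σ_y = 749.0 MPa, ρ = 19280 kg/m³
  aluminum alloy: σ_y = 251.0 MPa, ρ = 2707 kg/m³
  aluminum alloy: M = 14.7×10⁻³
  tungsten: M = 4.28×10⁻³
Aluminum alloy has the largest M.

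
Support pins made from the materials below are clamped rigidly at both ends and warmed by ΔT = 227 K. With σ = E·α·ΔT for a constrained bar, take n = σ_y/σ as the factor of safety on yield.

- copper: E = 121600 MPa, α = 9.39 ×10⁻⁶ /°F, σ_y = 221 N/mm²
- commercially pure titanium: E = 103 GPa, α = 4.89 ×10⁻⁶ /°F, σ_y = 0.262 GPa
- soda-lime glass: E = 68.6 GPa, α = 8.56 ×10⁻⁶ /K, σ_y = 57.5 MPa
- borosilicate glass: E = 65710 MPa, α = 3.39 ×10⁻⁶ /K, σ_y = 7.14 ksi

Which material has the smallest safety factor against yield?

soda-lime glass

With everything in SI (GPa, ×10⁻⁶/K, MPa):
  copper: E = 121.6, α = 16.9, σ_y = 221.0 → σ = 467 MPa, n = 0.474
  commercially pure titanium: E = 103.0, α = 8.80, σ_y = 262.0 → σ = 206 MPa, n = 1.27
  soda-lime glass: E = 68.60, α = 8.56, σ_y = 57.50 → σ = 133 MPa, n = 0.431
  borosilicate glass: E = 65.71, α = 3.39, σ_y = 49.23 → σ = 50.6 MPa, n = 0.974
Smallest n: soda-lime glass with n = 0.431.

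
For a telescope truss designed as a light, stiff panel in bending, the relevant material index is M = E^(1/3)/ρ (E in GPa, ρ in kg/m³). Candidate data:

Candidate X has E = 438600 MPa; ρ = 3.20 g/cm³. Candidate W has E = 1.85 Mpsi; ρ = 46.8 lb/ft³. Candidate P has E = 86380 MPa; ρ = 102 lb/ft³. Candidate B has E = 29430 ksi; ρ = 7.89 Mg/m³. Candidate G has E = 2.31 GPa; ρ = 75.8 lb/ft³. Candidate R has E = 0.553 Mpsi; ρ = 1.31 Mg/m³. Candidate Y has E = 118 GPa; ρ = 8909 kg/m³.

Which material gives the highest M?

Putting every candidate on a common basis:
  candidate X: E = 438.6 GPa, ρ = 3200 kg/m³
  candidate W: E = 12.76 GPa, ρ = 749.7 kg/m³
  candidate P: E = 86.38 GPa, ρ = 1634 kg/m³
  candidate B: E = 202.9 GPa, ρ = 7890 kg/m³
  candidate G: E = 2.310 GPa, ρ = 1214 kg/m³
  candidate R: E = 3.813 GPa, ρ = 1310 kg/m³
  candidate Y: E = 118.0 GPa, ρ = 8909 kg/m³
  candidate W: M = 3.12×10⁻³
  candidate P: M = 2.71×10⁻³
  candidate X: M = 2.37×10⁻³
  candidate R: M = 1.19×10⁻³
  candidate G: M = 1.09×10⁻³
  candidate B: M = 0.745×10⁻³
  candidate Y: M = 0.551×10⁻³
Candidate W has the largest M.

candidate W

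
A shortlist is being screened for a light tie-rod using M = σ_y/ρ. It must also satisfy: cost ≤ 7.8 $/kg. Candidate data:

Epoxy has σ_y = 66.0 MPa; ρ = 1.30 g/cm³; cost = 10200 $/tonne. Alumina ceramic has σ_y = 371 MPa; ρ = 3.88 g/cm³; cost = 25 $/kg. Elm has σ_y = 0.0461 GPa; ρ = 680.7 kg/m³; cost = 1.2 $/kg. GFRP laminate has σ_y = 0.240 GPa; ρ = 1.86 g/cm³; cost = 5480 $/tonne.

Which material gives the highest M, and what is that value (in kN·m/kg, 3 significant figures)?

Screen on constraints: cost ≤ 7.8 $/kg. Survivors: elm, GFRP laminate.
In SI units:
  elm: σ_y = 46.10 MPa, ρ = 680.7 kg/m³
  GFRP laminate: σ_y = 240.0 MPa, ρ = 1860 kg/m³
  GFRP laminate: M = 129 kN·m/kg
  elm: M = 67.7 kN·m/kg
GFRP laminate ranks first.

GFRP laminate, M = 129 kN·m/kg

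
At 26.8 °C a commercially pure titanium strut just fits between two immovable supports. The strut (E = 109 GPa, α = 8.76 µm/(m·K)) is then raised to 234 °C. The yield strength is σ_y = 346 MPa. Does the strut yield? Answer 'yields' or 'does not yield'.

ΔT = 207.2 K. Constrained thermal stress σ = E·α·ΔT = 109.0×10³ MPa × 8.76×10⁻⁶ × 207.2 = 198 MPa (compressive).
Compare to σ_y = 346 MPa: σ < σ_y, so it does not yield.

does not yield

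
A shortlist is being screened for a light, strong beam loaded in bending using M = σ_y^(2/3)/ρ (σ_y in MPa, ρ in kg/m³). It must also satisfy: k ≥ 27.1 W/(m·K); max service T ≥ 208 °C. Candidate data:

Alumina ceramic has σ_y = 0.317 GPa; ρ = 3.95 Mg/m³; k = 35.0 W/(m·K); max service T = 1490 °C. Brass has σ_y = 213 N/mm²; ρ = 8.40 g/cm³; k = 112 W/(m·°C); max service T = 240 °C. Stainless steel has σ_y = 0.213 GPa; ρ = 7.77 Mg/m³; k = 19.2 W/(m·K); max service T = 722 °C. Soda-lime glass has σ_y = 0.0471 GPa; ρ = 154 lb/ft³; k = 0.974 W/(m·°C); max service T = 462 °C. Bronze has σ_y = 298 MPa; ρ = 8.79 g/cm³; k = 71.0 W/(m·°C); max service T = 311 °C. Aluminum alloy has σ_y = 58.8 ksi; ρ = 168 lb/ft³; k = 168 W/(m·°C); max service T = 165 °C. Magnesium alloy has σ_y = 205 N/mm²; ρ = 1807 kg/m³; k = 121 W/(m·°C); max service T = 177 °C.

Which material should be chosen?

Screen on constraints: k ≥ 27.1 W/(m·K); max service T ≥ 208 °C. Survivors: alumina ceramic, brass, bronze.
Convert each candidate to consistent units, then evaluate M:
  alumina ceramic: σ_y = 317.0 MPa, ρ = 3950 kg/m³
  brass: σ_y = 213.0 MPa, ρ = 8400 kg/m³
  bronze: σ_y = 298.0 MPa, ρ = 8790 kg/m³
  alumina ceramic: M = 11.8×10⁻³
  bronze: M = 5.08×10⁻³
  brass: M = 4.25×10⁻³
The maximum is for alumina ceramic.

alumina ceramic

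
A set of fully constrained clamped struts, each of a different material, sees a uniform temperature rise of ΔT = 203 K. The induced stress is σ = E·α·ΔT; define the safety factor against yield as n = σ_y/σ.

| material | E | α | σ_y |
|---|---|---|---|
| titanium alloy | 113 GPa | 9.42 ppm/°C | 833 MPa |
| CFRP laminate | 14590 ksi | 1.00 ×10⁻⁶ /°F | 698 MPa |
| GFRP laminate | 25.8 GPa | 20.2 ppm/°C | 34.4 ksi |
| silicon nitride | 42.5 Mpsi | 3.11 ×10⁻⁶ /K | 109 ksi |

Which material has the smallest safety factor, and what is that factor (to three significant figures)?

In consistent units (E in GPa, α in ×10⁻⁶/K, σ_y in MPa):
  titanium alloy: E = 113.0, α = 9.42, σ_y = 833.0 → σ = 216 MPa, n = 3.85
  CFRP laminate: E = 100.6, α = 1.80, σ_y = 698.0 → σ = 36.8 MPa, n = 19.0
  GFRP laminate: E = 25.80, α = 20.2, σ_y = 237.2 → σ = 106 MPa, n = 2.24
  silicon nitride: E = 293.0, α = 3.11, σ_y = 751.5 → σ = 185 MPa, n = 4.06
GFRP laminate has the lowest safety factor, n = 2.24.

GFRP laminate, n = 2.24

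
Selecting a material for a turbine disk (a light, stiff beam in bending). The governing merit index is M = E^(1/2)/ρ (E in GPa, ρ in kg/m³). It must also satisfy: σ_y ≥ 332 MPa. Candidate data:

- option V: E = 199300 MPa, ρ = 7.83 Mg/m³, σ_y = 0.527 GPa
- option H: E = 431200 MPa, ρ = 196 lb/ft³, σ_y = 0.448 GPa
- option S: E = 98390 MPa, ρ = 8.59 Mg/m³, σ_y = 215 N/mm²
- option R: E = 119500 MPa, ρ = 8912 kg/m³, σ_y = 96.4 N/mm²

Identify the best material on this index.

Screen on constraints: σ_y ≥ 332 MPa. Survivors: option V, option H.
In SI units:
  option V: E = 199.3 GPa, ρ = 7830 kg/m³
  option H: E = 431.2 GPa, ρ = 3140 kg/m³
  option H: M = 6.61×10⁻³
  option V: M = 1.80×10⁻³
Option H has the largest M.

option H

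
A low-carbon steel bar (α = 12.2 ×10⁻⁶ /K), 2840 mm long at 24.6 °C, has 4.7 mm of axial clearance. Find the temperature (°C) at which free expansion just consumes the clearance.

α·L₀·ΔT = 4.7 mm ⇒ ΔT = 4.7 / (12.2×10⁻⁶ × 2840.0) = 135.6 K.
T = 24.6 + 135.6 = 160.2 °C.

160 °C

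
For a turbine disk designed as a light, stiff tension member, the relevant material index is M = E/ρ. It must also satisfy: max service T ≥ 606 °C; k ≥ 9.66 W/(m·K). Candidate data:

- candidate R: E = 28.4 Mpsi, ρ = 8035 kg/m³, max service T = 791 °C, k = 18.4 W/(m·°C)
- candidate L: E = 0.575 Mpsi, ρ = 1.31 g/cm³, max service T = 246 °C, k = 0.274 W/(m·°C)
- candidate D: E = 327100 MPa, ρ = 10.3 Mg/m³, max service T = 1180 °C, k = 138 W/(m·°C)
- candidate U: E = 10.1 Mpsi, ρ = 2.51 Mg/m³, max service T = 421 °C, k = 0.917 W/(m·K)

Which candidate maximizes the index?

Screen on constraints: max service T ≥ 606 °C; k ≥ 9.66 W/(m·K). Survivors: candidate R, candidate D.
Putting every candidate on a common basis:
  candidate R: E = 195.8 GPa, ρ = 8035 kg/m³
  candidate D: E = 327.1 GPa, ρ = 10300 kg/m³
  candidate D: M = 31.8 MN·m/kg
  candidate R: M = 24.4 MN·m/kg
Highest index: candidate D.

candidate D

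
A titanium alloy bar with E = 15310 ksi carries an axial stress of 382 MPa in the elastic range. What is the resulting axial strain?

E = 15310 ksi = 105.6 GPa = 105600 MPa.
ε = σ/E = 382 / 105600 = 3.62×10⁻³.

3.62×10⁻³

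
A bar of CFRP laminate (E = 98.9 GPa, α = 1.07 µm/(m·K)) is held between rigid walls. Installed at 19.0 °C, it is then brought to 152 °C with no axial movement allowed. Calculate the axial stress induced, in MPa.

ΔT = 133.0 K. Constrained thermal stress σ = E·α·ΔT = 98.90×10³ MPa × 1.07×10⁻⁶ × 133.0 = 14.1 MPa (compressive).

14.1 MPa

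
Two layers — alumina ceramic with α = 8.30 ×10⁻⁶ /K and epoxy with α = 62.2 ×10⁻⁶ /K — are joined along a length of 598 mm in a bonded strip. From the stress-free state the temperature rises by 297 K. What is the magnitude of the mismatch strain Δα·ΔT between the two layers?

0.0160

Δα = |8.30 − 62.2|×10⁻⁶/K = 53.9×10⁻⁶/K.
Mismatch strain = Δα·ΔT = 53.9×10⁻⁶ × 297.0 = 0.0160.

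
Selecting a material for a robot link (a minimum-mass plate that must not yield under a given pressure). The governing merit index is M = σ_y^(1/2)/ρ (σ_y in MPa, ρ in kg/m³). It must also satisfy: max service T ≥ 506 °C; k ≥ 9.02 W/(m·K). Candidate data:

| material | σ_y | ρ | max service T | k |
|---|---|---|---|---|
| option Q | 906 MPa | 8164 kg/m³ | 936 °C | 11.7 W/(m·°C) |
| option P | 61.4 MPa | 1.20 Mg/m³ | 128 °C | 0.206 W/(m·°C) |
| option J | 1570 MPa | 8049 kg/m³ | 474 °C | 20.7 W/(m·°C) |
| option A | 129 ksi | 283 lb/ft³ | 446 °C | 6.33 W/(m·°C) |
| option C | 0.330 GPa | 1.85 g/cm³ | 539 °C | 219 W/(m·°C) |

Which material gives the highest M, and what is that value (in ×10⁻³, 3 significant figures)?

Screen on constraints: max service T ≥ 506 °C; k ≥ 9.02 W/(m·K). Survivors: option Q, option C.
Normalizing units and computing the index:
  option Q: σ_y = 906.0 MPa, ρ = 8164 kg/m³
  option C: σ_y = 330.0 MPa, ρ = 1850 kg/m³
  option C: M = 9.82×10⁻³
  option Q: M = 3.69×10⁻³
Option C has the largest M.

option C, M = 9.82×10⁻³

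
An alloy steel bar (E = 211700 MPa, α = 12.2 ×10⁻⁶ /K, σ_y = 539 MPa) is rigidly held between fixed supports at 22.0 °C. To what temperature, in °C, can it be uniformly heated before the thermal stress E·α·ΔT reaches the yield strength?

E = 211700 MPa = 211.7 GPa.
E·α·ΔT = 539.0 MPa ⇒ ΔT = 539.0 / (211.7×10³ × 12.2×10⁻⁶) = 208.7 K.
T = 22.0 + 208.7 = 230.7 °C.

231 °C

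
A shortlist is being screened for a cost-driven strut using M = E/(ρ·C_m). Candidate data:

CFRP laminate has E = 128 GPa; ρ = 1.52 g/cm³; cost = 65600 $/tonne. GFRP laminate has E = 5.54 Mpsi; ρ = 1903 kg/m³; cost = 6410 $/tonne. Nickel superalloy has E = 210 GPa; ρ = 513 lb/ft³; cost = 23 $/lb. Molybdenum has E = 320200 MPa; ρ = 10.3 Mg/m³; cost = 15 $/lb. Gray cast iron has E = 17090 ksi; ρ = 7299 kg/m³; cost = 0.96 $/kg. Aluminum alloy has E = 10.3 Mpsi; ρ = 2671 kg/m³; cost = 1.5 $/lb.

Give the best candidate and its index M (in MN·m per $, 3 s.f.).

Convert each candidate to consistent units, then evaluate M:
  CFRP laminate: E = 128.0 GPa, ρ = 1520 kg/m³, cost = 65.60 $/kg
  GFRP laminate: E = 38.20 GPa, ρ = 1903 kg/m³, cost = 6.410 $/kg
  nickel superalloy: E = 210.0 GPa, ρ = 8217 kg/m³, cost = 50.71 $/kg
  molybdenum: E = 320.2 GPa, ρ = 10300 kg/m³, cost = 33.07 $/kg
  gray cast iron: E = 117.8 GPa, ρ = 7299 kg/m³, cost = 0.9600 $/kg
  aluminum alloy: E = 71.02 GPa, ρ = 2671 kg/m³, cost = 3.307 $/kg
  gray cast iron: M = 16.8 MN·m per $
  aluminum alloy: M = 8.04 MN·m per $
  GFRP laminate: M = 3.13 MN·m per $
  CFRP laminate: M = 1.28 MN·m per $
  molybdenum: M = 0.940 MN·m per $
  nickel superalloy: M = 0.504 MN·m per $
The maximum is for gray cast iron.

gray cast iron, M = 16.8 MN·m per $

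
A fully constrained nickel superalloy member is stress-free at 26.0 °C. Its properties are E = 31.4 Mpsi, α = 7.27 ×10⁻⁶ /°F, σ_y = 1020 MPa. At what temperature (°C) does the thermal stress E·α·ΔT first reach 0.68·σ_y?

E = 31.4 Mpsi = 216.5 GPa.
α = 7.27×10⁻⁶/°F × 9/5 = 13.1×10⁻⁶/K.
E·α·ΔT = 693.6 MPa ⇒ ΔT = 693.6 / (216.5×10³ × 13.1×10⁻⁶) = 244.8 K.
T = 26.0 + 244.8 = 270.8 °C.

271 °C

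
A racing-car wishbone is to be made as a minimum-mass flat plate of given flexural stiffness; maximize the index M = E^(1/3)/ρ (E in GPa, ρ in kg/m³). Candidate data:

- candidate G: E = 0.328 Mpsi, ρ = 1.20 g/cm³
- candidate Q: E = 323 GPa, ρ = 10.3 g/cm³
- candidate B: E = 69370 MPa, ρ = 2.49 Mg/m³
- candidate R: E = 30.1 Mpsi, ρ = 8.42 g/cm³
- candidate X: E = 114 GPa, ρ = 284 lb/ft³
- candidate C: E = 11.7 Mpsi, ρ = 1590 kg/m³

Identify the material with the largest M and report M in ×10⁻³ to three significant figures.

In SI units:
  candidate G: E = 2.261 GPa, ρ = 1200 kg/m³
  candidate Q: E = 323.0 GPa, ρ = 10300 kg/m³
  candidate B: E = 69.37 GPa, ρ = 2490 kg/m³
  candidate R: E = 207.5 GPa, ρ = 8420 kg/m³
  candidate X: E = 114.0 GPa, ρ = 4549 kg/m³
  candidate C: E = 80.67 GPa, ρ = 1590 kg/m³
  candidate C: M = 2.72×10⁻³
  candidate B: M = 1.65×10⁻³
  candidate G: M = 1.09×10⁻³
  candidate X: M = 1.07×10⁻³
  candidate R: M = 0.703×10⁻³
  candidate Q: M = 0.666×10⁻³
Highest index: candidate C.

candidate C, M = 2.72×10⁻³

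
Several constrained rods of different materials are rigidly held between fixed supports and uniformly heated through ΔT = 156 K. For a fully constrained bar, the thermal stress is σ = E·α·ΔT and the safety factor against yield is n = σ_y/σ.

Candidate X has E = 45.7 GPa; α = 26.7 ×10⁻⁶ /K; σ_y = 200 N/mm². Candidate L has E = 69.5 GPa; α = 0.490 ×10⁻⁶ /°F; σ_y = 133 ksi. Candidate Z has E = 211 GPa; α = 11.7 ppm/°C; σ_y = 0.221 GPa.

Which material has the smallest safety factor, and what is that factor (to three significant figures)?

With everything in SI (GPa, ×10⁻⁶/K, MPa):
  candidate X: E = 45.70, α = 26.7, σ_y = 200.0 → σ = 190 MPa, n = 1.05
  candidate L: E = 69.50, α = 0.882, σ_y = 917.0 → σ = 9.56 MPa, n = 95.9
  candidate Z: E = 211.0, α = 11.7, σ_y = 221.0 → σ = 385 MPa, n = 0.574
Smallest n: candidate Z with n = 0.574.

candidate Z, n = 0.574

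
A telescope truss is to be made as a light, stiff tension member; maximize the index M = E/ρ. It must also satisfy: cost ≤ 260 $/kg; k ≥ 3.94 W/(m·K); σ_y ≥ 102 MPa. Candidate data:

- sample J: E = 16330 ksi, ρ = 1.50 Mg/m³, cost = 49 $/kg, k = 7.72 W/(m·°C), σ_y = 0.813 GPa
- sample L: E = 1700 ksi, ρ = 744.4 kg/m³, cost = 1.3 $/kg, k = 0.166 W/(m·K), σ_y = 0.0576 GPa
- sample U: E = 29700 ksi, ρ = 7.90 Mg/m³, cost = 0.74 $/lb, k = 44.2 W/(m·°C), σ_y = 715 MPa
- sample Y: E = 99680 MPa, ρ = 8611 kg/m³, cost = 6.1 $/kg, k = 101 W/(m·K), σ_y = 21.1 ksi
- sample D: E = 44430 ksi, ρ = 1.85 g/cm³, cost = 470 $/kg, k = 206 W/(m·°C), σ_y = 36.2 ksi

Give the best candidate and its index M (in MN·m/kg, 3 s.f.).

Screen on constraints: cost ≤ 260 $/kg; k ≥ 3.94 W/(m·K); σ_y ≥ 102 MPa. Survivors: sample J, sample U, sample Y.
Convert each candidate to consistent units, then evaluate M:
  sample J: E = 112.6 GPa, ρ = 1500 kg/m³
  sample U: E = 204.8 GPa, ρ = 7900 kg/m³
  sample Y: E = 99.68 GPa, ρ = 8611 kg/m³
  sample J: M = 75.1 MN·m/kg
  sample U: M = 25.9 MN·m/kg
  sample Y: M = 11.6 MN·m/kg
Highest index: sample J.

sample J, M = 75.1 MN·m/kg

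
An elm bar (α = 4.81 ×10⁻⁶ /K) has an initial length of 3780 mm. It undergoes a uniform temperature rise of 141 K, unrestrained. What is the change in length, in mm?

2.56 mm

ΔL = α·L₀·ΔT = 4.81×10⁻⁶ × 3780 mm × 141.0 K = 2.56 mm.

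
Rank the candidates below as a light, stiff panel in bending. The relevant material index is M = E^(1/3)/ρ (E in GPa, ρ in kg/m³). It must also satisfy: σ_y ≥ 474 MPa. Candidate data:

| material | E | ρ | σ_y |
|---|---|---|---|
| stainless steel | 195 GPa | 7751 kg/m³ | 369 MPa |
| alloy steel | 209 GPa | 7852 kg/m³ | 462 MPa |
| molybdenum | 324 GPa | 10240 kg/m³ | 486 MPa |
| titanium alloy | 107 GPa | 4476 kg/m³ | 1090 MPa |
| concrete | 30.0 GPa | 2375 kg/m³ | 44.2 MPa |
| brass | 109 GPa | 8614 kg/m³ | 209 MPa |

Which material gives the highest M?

titanium alloy

Screen on constraints: σ_y ≥ 474 MPa. Survivors: molybdenum, titanium alloy.
Computing M directly (units already consistent):
  titanium alloy: M = 1.06×10⁻³
  molybdenum: M = 0.671×10⁻³
The maximum is for titanium alloy.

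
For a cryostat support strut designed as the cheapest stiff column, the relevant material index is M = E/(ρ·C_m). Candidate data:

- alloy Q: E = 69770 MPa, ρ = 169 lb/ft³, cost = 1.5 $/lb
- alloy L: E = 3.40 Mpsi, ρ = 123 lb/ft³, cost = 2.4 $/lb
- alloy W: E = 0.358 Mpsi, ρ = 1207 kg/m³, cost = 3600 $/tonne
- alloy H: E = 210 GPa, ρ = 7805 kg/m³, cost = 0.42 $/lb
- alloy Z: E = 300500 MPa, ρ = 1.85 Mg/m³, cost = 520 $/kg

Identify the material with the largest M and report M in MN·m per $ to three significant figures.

alloy H, M = 29.1 MN·m per $

Convert each candidate to consistent units, then evaluate M:
  alloy Q: E = 69.77 GPa, ρ = 2707 kg/m³, cost = 3.307 $/kg
  alloy L: E = 23.44 GPa, ρ = 1970 kg/m³, cost = 5.291 $/kg
  alloy W: E = 2.468 GPa, ρ = 1207 kg/m³, cost = 3.600 $/kg
  alloy H: E = 210.0 GPa, ρ = 7805 kg/m³, cost = 0.9259 $/kg
  alloy Z: E = 300.5 GPa, ρ = 1850 kg/m³, cost = 520.0 $/kg
  alloy H: M = 29.1 MN·m per $
  alloy Q: M = 7.79 MN·m per $
  alloy L: M = 2.25 MN·m per $
  alloy W: M = 0.568 MN·m per $
  alloy Z: M = 0.312 MN·m per $
Alloy H ranks first.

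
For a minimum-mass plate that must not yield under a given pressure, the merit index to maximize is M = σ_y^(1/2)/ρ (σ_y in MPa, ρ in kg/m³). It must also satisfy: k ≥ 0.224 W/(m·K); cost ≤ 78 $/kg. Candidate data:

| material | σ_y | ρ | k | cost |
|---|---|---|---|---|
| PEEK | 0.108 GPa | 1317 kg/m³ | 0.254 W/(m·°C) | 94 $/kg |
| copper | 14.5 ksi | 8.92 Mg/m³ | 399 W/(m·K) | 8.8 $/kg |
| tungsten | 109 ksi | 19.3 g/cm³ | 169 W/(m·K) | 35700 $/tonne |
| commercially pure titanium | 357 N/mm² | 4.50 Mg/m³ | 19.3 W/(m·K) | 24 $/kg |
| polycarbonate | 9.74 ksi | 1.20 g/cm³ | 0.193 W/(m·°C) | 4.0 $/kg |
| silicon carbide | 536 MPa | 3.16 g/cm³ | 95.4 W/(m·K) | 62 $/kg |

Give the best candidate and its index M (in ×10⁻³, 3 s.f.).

Screen on constraints: k ≥ 0.224 W/(m·K); cost ≤ 78 $/kg. Survivors: copper, tungsten, commercially pure titanium, silicon carbide.
Normalizing units and computing the index:
  copper: σ_y = 99.97 MPa, ρ = 8920 kg/m³
  tungsten: σ_y = 751.5 MPa, ρ = 19300 kg/m³
  commercially pure titanium: σ_y = 357.0 MPa, ρ = 4500 kg/m³
  silicon carbide: σ_y = 536.0 MPa, ρ = 3160 kg/m³
  silicon carbide: M = 7.33×10⁻³
  commercially pure titanium: M = 4.20×10⁻³
  tungsten: M = 1.42×10⁻³
  copper: M = 1.12×10⁻³
Silicon carbide has the largest M.

silicon carbide, M = 7.33×10⁻³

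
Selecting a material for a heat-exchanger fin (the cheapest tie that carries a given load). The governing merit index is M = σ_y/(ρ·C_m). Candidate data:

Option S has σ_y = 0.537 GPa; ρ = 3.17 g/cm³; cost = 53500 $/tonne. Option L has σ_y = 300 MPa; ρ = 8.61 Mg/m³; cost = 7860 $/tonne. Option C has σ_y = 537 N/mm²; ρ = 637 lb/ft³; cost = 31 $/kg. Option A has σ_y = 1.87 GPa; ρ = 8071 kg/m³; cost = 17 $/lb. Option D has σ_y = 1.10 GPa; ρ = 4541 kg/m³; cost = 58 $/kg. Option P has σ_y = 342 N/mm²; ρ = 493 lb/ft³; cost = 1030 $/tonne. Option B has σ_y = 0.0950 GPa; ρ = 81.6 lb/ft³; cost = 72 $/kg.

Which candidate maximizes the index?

Normalizing units and computing the index:
  option S: σ_y = 537.0 MPa, ρ = 3170 kg/m³, cost = 53.50 $/kg
  option L: σ_y = 300.0 MPa, ρ = 8610 kg/m³, cost = 7.860 $/kg
  option C: σ_y = 537.0 MPa, ρ = 10200 kg/m³, cost = 31.00 $/kg
  option A: σ_y = 1870 MPa, ρ = 8071 kg/m³, cost = 37.48 $/kg
  option D: σ_y = 1100 MPa, ρ = 4541 kg/m³, cost = 58.00 $/kg
  option P: σ_y = 342.0 MPa, ρ = 7897 kg/m³, cost = 1.030 $/kg
  option B: σ_y = 95.00 MPa, ρ = 1307 kg/m³, cost = 72.00 $/kg
  option P: M = 42.0 kN·m per $
  option A: M = 6.18 kN·m per $
  option L: M = 4.43 kN·m per $
  option D: M = 4.18 kN·m per $
  option S: M = 3.17 kN·m per $
  option C: M = 1.70 kN·m per $
  option B: M = 1.01 kN·m per $
Option P ranks first.

option P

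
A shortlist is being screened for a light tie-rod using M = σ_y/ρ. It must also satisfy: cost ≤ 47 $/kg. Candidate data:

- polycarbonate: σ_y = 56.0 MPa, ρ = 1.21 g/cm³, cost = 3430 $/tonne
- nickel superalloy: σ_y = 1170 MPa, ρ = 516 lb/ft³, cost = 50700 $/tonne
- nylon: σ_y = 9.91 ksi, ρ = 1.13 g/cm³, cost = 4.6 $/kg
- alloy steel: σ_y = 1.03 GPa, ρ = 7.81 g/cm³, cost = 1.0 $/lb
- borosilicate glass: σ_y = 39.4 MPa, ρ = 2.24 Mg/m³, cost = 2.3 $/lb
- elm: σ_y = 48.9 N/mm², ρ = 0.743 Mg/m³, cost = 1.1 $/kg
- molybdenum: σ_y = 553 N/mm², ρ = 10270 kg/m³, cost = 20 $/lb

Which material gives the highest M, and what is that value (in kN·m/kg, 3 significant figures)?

alloy steel, M = 132 kN·m/kg

Screen on constraints: cost ≤ 47 $/kg. Survivors: polycarbonate, nylon, alloy steel, borosilicate glass, elm, molybdenum.
Putting every candidate on a common basis:
  polycarbonate: σ_y = 56.00 MPa, ρ = 1210 kg/m³
  nylon: σ_y = 68.33 MPa, ρ = 1130 kg/m³
  alloy steel: σ_y = 1030 MPa, ρ = 7810 kg/m³
  borosilicate glass: σ_y = 39.40 MPa, ρ = 2240 kg/m³
  elm: σ_y = 48.90 MPa, ρ = 743.0 kg/m³
  molybdenum: σ_y = 553.0 MPa, ρ = 10270 kg/m³
  alloy steel: M = 132 kN·m/kg
  elm: M = 65.8 kN·m/kg
  nylon: M = 60.5 kN·m/kg
  molybdenum: M = 53.8 kN·m/kg
  polycarbonate: M = 46.3 kN·m/kg
  borosilicate glass: M = 17.6 kN·m/kg
Alloy steel has the largest M.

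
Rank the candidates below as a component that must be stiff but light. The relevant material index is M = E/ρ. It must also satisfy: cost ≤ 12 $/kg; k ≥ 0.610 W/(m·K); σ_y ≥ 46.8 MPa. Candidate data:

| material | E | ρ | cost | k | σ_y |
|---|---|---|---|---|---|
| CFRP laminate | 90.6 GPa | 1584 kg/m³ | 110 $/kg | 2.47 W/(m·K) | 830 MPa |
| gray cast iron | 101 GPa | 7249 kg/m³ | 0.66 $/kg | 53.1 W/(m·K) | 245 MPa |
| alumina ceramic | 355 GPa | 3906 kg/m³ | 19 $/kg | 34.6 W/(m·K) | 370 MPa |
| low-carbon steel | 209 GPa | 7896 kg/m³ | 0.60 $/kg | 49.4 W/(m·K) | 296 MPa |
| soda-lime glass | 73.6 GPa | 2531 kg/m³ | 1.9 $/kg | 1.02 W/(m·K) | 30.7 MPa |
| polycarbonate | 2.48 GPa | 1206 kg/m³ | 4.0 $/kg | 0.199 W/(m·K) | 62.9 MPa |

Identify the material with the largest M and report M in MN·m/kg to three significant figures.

low-carbon steel, M = 26.5 MN·m/kg

Screen on constraints: cost ≤ 12 $/kg; k ≥ 0.610 W/(m·K); σ_y ≥ 46.8 MPa. Survivors: gray cast iron, low-carbon steel.
Per-candidate index values:
  low-carbon steel: M = 26.5 MN·m/kg
  gray cast iron: M = 13.9 MN·m/kg
The maximum is for low-carbon steel.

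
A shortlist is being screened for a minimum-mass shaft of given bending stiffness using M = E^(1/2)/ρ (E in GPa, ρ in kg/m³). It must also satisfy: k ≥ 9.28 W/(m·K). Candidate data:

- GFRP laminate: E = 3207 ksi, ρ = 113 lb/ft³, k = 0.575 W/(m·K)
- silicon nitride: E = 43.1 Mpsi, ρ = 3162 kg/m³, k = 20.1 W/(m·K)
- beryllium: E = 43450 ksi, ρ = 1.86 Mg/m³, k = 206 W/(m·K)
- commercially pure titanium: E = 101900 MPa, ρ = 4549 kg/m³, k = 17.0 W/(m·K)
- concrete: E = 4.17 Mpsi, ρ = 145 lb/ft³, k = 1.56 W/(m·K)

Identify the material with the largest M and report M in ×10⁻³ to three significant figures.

Screen on constraints: k ≥ 9.28 W/(m·K). Survivors: silicon nitride, beryllium, commercially pure titanium.
In SI units:
  silicon nitride: E = 297.2 GPa, ρ = 3162 kg/m³
  beryllium: E = 299.6 GPa, ρ = 1860 kg/m³
  commercially pure titanium: E = 101.9 GPa, ρ = 4549 kg/m³
  beryllium: M = 9.31×10⁻³
  silicon nitride: M = 5.45×10⁻³
  commercially pure titanium: M = 2.22×10⁻³
Beryllium has the largest M.

beryllium, M = 9.31×10⁻³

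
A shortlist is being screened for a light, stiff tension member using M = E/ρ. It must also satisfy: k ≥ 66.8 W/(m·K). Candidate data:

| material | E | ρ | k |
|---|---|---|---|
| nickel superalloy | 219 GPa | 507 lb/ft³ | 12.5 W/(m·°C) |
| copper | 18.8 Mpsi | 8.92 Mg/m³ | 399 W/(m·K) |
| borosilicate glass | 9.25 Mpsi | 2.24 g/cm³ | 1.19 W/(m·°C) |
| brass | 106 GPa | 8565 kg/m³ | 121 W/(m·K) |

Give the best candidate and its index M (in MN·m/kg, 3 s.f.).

copper, M = 14.5 MN·m/kg

Screen on constraints: k ≥ 66.8 W/(m·K). Survivors: copper, brass.
Putting every candidate on a common basis:
  copper: E = 129.6 GPa, ρ = 8920 kg/m³
  brass: E = 106.0 GPa, ρ = 8565 kg/m³
  copper: M = 14.5 MN·m/kg
  brass: M = 12.4 MN·m/kg
The maximum is for copper.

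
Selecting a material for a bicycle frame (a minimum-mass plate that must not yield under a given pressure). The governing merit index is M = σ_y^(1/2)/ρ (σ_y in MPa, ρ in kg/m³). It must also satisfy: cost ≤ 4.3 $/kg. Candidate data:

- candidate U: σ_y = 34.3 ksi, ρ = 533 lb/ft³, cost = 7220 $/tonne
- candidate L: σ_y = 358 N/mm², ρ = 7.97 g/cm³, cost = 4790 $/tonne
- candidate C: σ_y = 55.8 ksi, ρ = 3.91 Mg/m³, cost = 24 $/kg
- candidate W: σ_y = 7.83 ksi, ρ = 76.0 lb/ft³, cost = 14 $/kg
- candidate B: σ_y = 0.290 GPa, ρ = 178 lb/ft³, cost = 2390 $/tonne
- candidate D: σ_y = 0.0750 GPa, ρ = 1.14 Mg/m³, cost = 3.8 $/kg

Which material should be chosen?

Screen on constraints: cost ≤ 4.3 $/kg. Survivors: candidate B, candidate D.
After converting to SI:
  candidate B: σ_y = 290.0 MPa, ρ = 2851 kg/m³
  candidate D: σ_y = 75.00 MPa, ρ = 1140 kg/m³
  candidate D: M = 7.60×10⁻³
  candidate B: M = 5.97×10⁻³
Candidate D ranks first.

candidate D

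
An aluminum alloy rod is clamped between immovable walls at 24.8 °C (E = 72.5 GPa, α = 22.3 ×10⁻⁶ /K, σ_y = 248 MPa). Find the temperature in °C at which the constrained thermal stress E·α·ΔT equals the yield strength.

E·α·ΔT = 248.0 MPa ⇒ ΔT = 248.0 / (72.50×10³ × 22.3×10⁻⁶) = 153.4 K.
T = 24.8 + 153.4 = 178.2 °C.

178 °C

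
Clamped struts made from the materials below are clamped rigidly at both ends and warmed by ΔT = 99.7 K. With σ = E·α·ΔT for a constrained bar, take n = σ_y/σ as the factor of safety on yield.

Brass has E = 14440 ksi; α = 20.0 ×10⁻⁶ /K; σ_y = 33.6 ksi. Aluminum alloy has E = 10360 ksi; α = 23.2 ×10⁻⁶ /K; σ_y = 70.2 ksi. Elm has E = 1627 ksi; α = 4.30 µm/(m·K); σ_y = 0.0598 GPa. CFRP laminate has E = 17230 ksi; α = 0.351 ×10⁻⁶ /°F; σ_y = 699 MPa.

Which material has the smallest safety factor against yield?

brass

In consistent units (E in GPa, α in ×10⁻⁶/K, σ_y in MPa):
  brass: E = 99.56, α = 20.0, σ_y = 231.7 → σ = 199 MPa, n = 1.17
  aluminum alloy: E = 71.43, α = 23.2, σ_y = 484.0 → σ = 165 MPa, n = 2.93
  elm: E = 11.22, α = 4.30, σ_y = 59.80 → σ = 4.81 MPa, n = 12.4
  CFRP laminate: E = 118.8, α = 0.632, σ_y = 699.0 → σ = 7.48 MPa, n = 93.4
Brass has the lowest safety factor, n = 1.17.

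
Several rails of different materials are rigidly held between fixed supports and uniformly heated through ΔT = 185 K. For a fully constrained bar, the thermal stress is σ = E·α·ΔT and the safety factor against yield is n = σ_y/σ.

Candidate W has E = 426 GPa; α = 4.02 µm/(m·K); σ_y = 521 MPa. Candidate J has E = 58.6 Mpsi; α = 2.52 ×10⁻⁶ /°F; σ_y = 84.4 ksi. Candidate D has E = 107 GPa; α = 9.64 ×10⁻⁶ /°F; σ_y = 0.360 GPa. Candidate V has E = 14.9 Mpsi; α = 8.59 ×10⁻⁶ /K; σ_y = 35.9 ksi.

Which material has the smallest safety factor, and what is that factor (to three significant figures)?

With everything in SI (GPa, ×10⁻⁶/K, MPa):
  candidate W: E = 426.0, α = 4.02, σ_y = 521.0 → σ = 317 MPa, n = 1.64
  candidate J: E = 404.0, α = 4.54, σ_y = 581.9 → σ = 339 MPa, n = 1.72
  candidate D: E = 107.0, α = 17.4, σ_y = 360.0 → σ = 343 MPa, n = 1.05
  candidate V: E = 102.7, α = 8.59, σ_y = 247.5 → σ = 163 MPa, n = 1.52
The minimum is candidate D at n = 1.05.

candidate D, n = 1.05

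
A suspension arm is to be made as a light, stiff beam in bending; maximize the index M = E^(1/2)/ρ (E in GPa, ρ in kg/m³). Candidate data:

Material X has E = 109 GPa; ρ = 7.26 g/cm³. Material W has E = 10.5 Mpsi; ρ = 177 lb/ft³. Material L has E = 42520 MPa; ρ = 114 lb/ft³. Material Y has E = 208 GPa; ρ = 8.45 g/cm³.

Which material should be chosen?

material L

After converting to SI:
  material X: E = 109.0 GPa, ρ = 7260 kg/m³
  material W: E = 72.39 GPa, ρ = 2835 kg/m³
  material L: E = 42.52 GPa, ρ = 1826 kg/m³
  material Y: E = 208.0 GPa, ρ = 8450 kg/m³
  material L: M = 3.57×10⁻³
  material W: M = 3.00×10⁻³
  material Y: M = 1.71×10⁻³
  material X: M = 1.44×10⁻³
Material L has the largest M.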